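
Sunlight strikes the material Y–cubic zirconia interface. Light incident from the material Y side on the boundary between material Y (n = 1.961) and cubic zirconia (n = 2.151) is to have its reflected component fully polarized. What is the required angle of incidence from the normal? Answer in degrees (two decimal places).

θ_B ≈ 47.65°

Here n₂/n₁ = 2.151/1.961 = 1.0969, and Brewster's law gives tan θ_B = n₂/n₁. Taking the arctangent, θ_B = 47.65°.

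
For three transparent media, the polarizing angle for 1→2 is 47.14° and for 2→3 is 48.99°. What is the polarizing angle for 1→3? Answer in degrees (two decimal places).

n₂/n₁ = tan 47.14° = 1.0776 and n₃/n₂ = tan 48.99° = 1.1500.
n₃/n₁ = 1.2392. Then tan θ_B(1→3) = n₃/n₁, so θ_B(1→3) = arctan(1.2392) = 51.10°.

θ_B ≈ 51.10°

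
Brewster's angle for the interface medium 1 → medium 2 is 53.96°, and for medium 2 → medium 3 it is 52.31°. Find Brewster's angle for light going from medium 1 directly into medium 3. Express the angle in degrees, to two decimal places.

tan θ_B(1→2) = n₂/n₁ = tan 53.96° = 1.3744.
tan θ_B(2→3) = n₃/n₂ = tan 52.31° = 1.2943.
n₃/n₁ = 1.7789. Then tan θ_B(1→3) = n₃/n₁, so θ_B(1→3) = arctan(1.7789) = 60.66°.

θ_B ≈ 60.66°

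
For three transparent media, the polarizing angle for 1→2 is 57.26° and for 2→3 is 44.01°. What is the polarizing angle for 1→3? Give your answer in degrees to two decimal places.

θ_B ≈ 56.35°

tan θ_B(1→2) = n₂/n₁ = tan 57.26° = 1.5553.
tan θ_B(2→3) = n₃/n₂ = tan 44.01° = 0.9660.
Multiplying, n₃/n₁ = 1.5553 × 0.9660 = 1.5024, and θ_B(1→3) = arctan 1.5024 = 56.35°.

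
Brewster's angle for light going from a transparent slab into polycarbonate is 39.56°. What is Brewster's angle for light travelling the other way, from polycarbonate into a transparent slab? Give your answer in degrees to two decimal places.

tan θ_B' = n₁/n₂ = 1/tan θ_B, so θ_B' = 90° − θ_B.
θ_B' = 90° − 39.56° = 50.44°.

θ_B' ≈ 50.44°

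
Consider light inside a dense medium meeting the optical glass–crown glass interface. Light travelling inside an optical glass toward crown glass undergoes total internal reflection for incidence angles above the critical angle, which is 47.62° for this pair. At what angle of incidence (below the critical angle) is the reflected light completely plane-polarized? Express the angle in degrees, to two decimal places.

θ_B ≈ 36.45°

n₂/n₁ = sin θ_c = sin 47.62° = 0.7387.
tan θ_B equals the same ratio, so θ_B = arctan(0.7387) = 36.45°.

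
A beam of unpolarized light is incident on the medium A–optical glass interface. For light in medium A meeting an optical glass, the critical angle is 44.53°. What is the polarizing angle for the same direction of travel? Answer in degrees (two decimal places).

sin θ_c = n₂/n₁, so n₂/n₁ = sin 44.53° = 0.7013.
Brewster: tan θ_B = n₂/n₁ = 0.7013.
θ_B = arctan(0.7013) = 35.04°.

θ_B ≈ 35.04°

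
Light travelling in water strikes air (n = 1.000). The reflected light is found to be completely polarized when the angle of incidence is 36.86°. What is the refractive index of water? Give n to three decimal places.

n ≈ 1.334

Full polarization of the reflected beam means tan θ_B = n₂/n₁, where n₁ is the incident medium (water).
n₁ = n₂ / tan θ_B = 1.000 / tan 36.86° = 1.334.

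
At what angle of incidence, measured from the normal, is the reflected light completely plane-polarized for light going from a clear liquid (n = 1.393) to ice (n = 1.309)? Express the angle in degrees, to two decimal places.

θ_B ≈ 43.22°

tan θ_B = n₂/n₁ = 1.309/1.393 = 0.9397.
θ_B = arctan(0.9397) = 43.22°.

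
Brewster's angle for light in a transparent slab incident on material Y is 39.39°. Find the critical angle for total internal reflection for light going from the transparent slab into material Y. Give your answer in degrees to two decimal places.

θ_c ≈ 55.20°

From Brewster, n₂/n₁ = tan θ_B = tan 39.39° = 0.8211.
Then sin θ_c = n₂/n₁ = 0.8211, so θ_c = arcsin 0.8211 = 55.20°.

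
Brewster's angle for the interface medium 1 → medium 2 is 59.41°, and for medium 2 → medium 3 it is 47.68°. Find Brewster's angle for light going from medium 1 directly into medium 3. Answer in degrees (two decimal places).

θ_B ≈ 61.71°

Each Brewster angle gives a ratio: n₂/n₁ = tan 59.41° = 1.6916, n₃/n₂ = tan 47.68° = 1.0982.
n₃/n₁ = 1.8577. Then tan θ_B(1→3) = n₃/n₁, so θ_B(1→3) = arctan(1.8577) = 61.71°.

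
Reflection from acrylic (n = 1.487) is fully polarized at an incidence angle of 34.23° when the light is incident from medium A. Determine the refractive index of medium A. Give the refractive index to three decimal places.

n ≈ 2.186

Full polarization of the reflected beam means tan θ_B = n₂/n₁, where n₁ is the incident medium (medium A).
n₁ = n₂ / tan θ_B = 1.487 / tan 34.23° = 2.186.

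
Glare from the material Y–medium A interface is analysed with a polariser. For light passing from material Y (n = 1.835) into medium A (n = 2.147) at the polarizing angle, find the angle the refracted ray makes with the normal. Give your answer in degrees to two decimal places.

First find Brewster's angle: tan θ_B = 2.147/1.835 = 1.1700, giving θ_B = 49.48°.
The refracted ray is perpendicular to the reflected ray, so θ_t = 90° − θ_B = 40.52°.

θ_t ≈ 40.52°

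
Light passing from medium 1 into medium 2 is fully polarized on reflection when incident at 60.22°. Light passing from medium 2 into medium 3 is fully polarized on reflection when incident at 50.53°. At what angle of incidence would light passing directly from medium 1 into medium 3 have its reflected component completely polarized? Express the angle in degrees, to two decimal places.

θ_B ≈ 64.77°

n₂/n₁ = tan 60.22° = 1.7475 and n₃/n₂ = tan 50.53° = 1.2144.
n₃/n₁ = 2.1222. Then tan θ_B(1→3) = n₃/n₁, so θ_B(1→3) = arctan(2.1222) = 64.77°.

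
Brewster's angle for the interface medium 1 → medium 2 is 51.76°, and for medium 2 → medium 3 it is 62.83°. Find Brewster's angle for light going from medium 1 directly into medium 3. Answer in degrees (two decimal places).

θ_B ≈ 67.98°

n₂/n₁ = tan 51.76° = 1.2689 and n₃/n₂ = tan 62.83° = 1.9483.
n₃/n₁ = 2.4723. Then tan θ_B(1→3) = n₃/n₁, so θ_B(1→3) = arctan(2.4723) = 67.98°.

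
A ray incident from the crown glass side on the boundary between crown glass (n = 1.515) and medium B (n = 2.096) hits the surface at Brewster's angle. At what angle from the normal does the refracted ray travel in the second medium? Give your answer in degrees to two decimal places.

θ_t ≈ 35.86°

First find Brewster's angle: tan θ_B = 2.096/1.515 = 1.3835, giving θ_B = 54.14°.
At Brewster's angle the reflected and refracted rays are perpendicular, so θ_t = 90° − θ_B = 90° − 54.14° = 35.86°.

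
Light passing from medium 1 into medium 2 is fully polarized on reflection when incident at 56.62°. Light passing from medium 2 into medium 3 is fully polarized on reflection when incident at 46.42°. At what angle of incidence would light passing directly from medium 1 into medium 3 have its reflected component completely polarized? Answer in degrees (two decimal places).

θ_B ≈ 57.91°

tan θ_B(1→2) = n₂/n₁ = tan 56.62° = 1.5177.
tan θ_B(2→3) = n₃/n₂ = tan 46.42° = 1.0508.
So n₃/n₁ = (n₂/n₁)(n₃/n₂) = 1.5177 × 1.0508 = 1.5949.
θ_B(1→3) = arctan(1.5949) = 57.91°.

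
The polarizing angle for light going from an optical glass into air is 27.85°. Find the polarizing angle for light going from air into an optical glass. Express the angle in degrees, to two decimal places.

The two Brewster angles are complementary: θ_B' = 90° − θ_B = 90° − 27.85° = 62.15°.

θ_B' ≈ 62.15°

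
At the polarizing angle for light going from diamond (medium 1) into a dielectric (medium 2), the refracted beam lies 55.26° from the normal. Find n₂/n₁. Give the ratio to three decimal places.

n₂/n₁ ≈ 0.693

θ_B + θ_t = 90°, so θ_B = 90° − 55.26° = 34.74°.
Then n₂/n₁ = tan θ_B = tan 34.74° = 0.693.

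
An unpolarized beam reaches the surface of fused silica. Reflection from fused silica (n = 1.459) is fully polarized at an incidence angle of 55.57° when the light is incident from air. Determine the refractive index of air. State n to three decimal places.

At Brewster's angle, tan θ_B = n₂/n₁ with n₁ on the incident side (air) and n₂ on the transmitted side (fused silica).
n₁ = n₂ / tan θ_B = 1.459 / tan 55.57° = 1.000.

n ≈ 1.000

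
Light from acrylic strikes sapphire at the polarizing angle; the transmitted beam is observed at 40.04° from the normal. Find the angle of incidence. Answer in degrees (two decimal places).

θ_B ≈ 49.96°

Brewster's condition makes the reflected and refracted beams perpendicular: θ_B + θ_t = 90°.
θ_B = 90° − 40.04° = 49.96°.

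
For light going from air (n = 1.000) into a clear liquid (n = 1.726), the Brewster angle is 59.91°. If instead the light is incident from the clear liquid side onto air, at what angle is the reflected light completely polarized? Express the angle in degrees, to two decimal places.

θ_B' ≈ 30.09°

The two Brewster angles are complementary: θ_B' = 90° − θ_B = 90° − 59.91° = 30.09°.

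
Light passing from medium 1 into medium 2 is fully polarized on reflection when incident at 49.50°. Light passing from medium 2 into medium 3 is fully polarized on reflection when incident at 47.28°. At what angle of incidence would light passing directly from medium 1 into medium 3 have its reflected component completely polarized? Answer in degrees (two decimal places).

Each Brewster angle gives a ratio: n₂/n₁ = tan 49.50° = 1.1708, n₃/n₂ = tan 47.28° = 1.0829.
n₃/n₁ = 1.2679. Then tan θ_B(1→3) = n₃/n₁, so θ_B(1→3) = arctan(1.2679) = 51.74°.

θ_B ≈ 51.74°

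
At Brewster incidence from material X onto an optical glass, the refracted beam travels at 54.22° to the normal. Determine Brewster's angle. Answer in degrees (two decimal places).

At Brewster's angle the reflected and refracted rays are perpendicular, so θ_B + θ_t = 90°.
So θ_B = 90° − θ_t = 90° − 54.22° = 35.78°.

θ_B ≈ 35.78°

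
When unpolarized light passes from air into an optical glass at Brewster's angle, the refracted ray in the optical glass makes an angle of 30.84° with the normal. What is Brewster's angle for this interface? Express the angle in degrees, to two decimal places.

θ_B ≈ 59.16°

Since the reflected and refracted rays are at right angles at the polarizing angle, θ_B + θ_t = 90°.
So θ_B = 90° − θ_t = 90° − 30.84° = 59.16°.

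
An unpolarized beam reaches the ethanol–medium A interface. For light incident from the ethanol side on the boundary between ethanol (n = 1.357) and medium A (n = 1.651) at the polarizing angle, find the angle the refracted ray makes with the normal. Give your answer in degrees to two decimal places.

tan θ_B = n₂/n₁ = 1.651/1.357 = 1.2167, so θ_B = 50.58°.
At Brewster's angle the reflected and refracted rays are perpendicular, so θ_t = 90° − θ_B = 90° − 50.58° = 39.42°.

θ_t ≈ 39.42°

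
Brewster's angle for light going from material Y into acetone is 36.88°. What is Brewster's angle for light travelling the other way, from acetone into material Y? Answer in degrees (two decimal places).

Reversing the direction swaps n₁ and n₂, so tan θ_B' = 1/tan θ_B and θ_B' = 90° − θ_B.
Hence θ_B' = 90° − 36.88° = 53.12°.

θ_B' ≈ 53.12°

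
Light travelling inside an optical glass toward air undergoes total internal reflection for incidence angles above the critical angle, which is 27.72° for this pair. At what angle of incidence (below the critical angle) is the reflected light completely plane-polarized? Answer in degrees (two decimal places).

θ_B ≈ 24.95°

sin θ_c = n₂/n₁, so n₂/n₁ = sin 27.72° = 0.4652.
Brewster: tan θ_B = n₂/n₁ = 0.4652.
θ_B = arctan(0.4652) = 24.95°.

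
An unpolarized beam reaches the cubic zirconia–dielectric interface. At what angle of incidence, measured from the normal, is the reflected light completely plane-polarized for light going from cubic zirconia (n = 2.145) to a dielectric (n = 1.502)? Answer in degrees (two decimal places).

At Brewster's angle the reflected and refracted rays are perpendicular, which with Snell's law gives tan θ_B = n₂/n₁.
tan θ_B = n₂/n₁ = 1.502/2.145 = 0.7002.
So θ_B = arctan 0.7002 = 35.00°.

θ_B ≈ 35.00°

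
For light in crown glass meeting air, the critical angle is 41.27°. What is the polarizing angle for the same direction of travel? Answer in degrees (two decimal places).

At the critical angle sin θ_c = n₂/n₁, giving n₂/n₁ = sin 41.27° = 0.6596.
Then tan θ_B = n₂/n₁ = 0.6596, so θ_B = arctan 0.6596 = 33.41°.

θ_B ≈ 33.41°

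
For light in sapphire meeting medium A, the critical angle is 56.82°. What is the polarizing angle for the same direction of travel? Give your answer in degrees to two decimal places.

At the critical angle sin θ_c = n₂/n₁, giving n₂/n₁ = sin 56.82° = 0.8370.
Then tan θ_B = n₂/n₁ = 0.8370, so θ_B = arctan 0.8370 = 39.93°.

θ_B ≈ 39.93°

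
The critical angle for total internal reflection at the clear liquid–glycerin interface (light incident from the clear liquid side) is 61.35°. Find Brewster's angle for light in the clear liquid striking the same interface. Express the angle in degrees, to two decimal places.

n₂/n₁ = sin θ_c = sin 61.35° = 0.8776.
tan θ_B equals the same ratio, so θ_B = arctan(0.8776) = 41.27°.

θ_B ≈ 41.27°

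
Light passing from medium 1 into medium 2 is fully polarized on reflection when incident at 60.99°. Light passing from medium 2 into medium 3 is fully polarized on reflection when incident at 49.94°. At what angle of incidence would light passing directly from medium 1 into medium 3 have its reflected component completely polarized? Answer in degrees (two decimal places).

θ_B ≈ 65.00°

tan θ_B(1→2) = n₂/n₁ = tan 60.99° = 1.8033.
tan θ_B(2→3) = n₃/n₂ = tan 49.94° = 1.1892.
Multiplying, n₃/n₁ = 1.8033 × 1.1892 = 2.1445, and θ_B(1→3) = arctan 2.1445 = 65.00°.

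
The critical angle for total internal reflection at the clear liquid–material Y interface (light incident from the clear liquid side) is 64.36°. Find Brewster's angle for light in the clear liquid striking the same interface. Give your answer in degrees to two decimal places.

n₂/n₁ = sin θ_c = sin 64.36° = 0.9015.
tan θ_B equals the same ratio, so θ_B = arctan(0.9015) = 42.04°.

θ_B ≈ 42.04°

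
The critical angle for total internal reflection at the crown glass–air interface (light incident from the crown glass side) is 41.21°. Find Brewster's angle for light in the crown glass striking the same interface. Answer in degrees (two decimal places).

At the critical angle sin θ_c = n₂/n₁, giving n₂/n₁ = sin 41.21° = 0.6588.
Then tan θ_B = n₂/n₁ = 0.6588, so θ_B = arctan 0.6588 = 33.38°.

θ_B ≈ 33.38°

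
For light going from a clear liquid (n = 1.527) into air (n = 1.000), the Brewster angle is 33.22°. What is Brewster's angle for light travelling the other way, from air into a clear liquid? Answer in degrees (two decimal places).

The two Brewster angles are complementary: θ_B' = 90° − θ_B = 90° − 33.22° = 56.78°.

θ_B' ≈ 56.78°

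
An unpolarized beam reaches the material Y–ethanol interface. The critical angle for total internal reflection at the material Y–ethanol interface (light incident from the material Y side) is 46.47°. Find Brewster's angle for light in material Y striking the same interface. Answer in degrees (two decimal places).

n₂/n₁ = sin θ_c = sin 46.47° = 0.7250.
tan θ_B equals the same ratio, so θ_B = arctan(0.7250) = 35.94°.

θ_B ≈ 35.94°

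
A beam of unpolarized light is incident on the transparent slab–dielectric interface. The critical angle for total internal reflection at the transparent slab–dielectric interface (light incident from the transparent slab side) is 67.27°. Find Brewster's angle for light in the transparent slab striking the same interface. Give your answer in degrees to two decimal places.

θ_B ≈ 42.69°

At the critical angle sin θ_c = n₂/n₁, giving n₂/n₁ = sin 67.27° = 0.9223.
Then tan θ_B = n₂/n₁ = 0.9223, so θ_B = arctan 0.9223 = 42.69°.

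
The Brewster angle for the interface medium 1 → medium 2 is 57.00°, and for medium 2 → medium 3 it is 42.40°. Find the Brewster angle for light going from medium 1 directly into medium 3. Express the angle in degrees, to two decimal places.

n₂/n₁ = tan 57.00° = 1.5399 and n₃/n₂ = tan 42.40° = 0.9131.
Multiplying, n₃/n₁ = 1.5399 × 0.9131 = 1.4061, and θ_B(1→3) = arctan 1.4061 = 54.58°.

θ_B ≈ 54.58°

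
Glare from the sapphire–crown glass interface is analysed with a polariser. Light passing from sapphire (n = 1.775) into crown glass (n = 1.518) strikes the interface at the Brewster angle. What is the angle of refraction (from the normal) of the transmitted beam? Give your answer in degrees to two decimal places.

θ_t ≈ 49.46°

θ_B = arctan(n₂/n₁) = arctan(1.518/1.775) = 40.54°.
Since θ_B + θ_t = 90° at Brewster incidence, θ_t = 90° − 40.54° = 49.46°.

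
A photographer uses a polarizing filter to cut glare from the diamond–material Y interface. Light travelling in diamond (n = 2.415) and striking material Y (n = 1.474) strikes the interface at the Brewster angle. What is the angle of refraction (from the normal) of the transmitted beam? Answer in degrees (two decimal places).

tan θ_B = n₂/n₁ = 1.474/2.415 = 0.6104, so θ_B = 31.40°.
The refracted ray is perpendicular to the reflected ray, so θ_t = 90° − θ_B = 58.60°.

θ_t ≈ 58.60°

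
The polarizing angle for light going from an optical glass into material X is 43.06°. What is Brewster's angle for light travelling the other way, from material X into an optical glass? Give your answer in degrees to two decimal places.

θ_B' ≈ 46.94°

The two Brewster angles are complementary: θ_B' = 90° − θ_B = 90° − 43.06° = 46.94°.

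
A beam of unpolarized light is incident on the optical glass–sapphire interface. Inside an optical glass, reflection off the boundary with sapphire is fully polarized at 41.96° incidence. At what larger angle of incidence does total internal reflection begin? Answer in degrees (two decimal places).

θ_c ≈ 64.05°

tan θ_B = n₂/n₁ = tan 41.96° = 0.8991.
Total internal reflection: sin θ_c = n₂/n₁ = 0.8991.
θ_c = arcsin(0.8991) = 64.05°.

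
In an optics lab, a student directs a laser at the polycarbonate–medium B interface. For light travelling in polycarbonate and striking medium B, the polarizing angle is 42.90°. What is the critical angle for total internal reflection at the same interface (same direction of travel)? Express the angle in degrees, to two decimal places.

From Brewster, n₂/n₁ = tan θ_B = tan 42.90° = 0.9293.
Then sin θ_c = n₂/n₁ = 0.9293, so θ_c = arcsin 0.9293 = 68.32°.

θ_c ≈ 68.32°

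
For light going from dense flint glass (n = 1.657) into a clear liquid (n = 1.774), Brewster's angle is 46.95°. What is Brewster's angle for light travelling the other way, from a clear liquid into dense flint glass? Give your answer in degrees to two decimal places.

θ_B' ≈ 43.05°

Reversing the direction swaps n₁ and n₂, so tan θ_B' = 1/tan θ_B and θ_B' = 90° − θ_B.
Hence θ_B' = 90° − 46.95° = 43.05°.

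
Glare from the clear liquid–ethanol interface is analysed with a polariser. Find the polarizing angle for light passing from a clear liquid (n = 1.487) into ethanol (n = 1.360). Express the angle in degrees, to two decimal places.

tan θ_B = n₂/n₁ = 1.360/1.487 = 0.9146.
θ_B = arctan(0.9146) = 42.45°.

θ_B ≈ 42.45°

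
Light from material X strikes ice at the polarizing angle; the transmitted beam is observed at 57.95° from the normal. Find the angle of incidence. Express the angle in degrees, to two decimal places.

θ_B ≈ 32.05°

Brewster's condition makes the reflected and refracted beams perpendicular: θ_B + θ_t = 90°.
So θ_B = 90° − θ_t = 90° − 57.95° = 32.05°.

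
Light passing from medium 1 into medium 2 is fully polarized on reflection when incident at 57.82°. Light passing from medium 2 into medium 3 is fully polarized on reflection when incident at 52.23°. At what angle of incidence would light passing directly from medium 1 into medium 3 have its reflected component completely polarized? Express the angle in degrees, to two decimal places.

θ_B ≈ 64.01°

Each Brewster angle gives a ratio: n₂/n₁ = tan 57.82° = 1.5892, n₃/n₂ = tan 52.23° = 1.2906.
So n₃/n₁ = (n₂/n₁)(n₃/n₂) = 1.5892 × 1.2906 = 2.0510.
θ_B(1→3) = arctan(2.0510) = 64.01°.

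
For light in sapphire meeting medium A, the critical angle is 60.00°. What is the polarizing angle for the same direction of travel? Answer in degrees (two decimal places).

sin θ_c = n₂/n₁, so n₂/n₁ = sin 60.00° = 0.8660.
Brewster: tan θ_B = n₂/n₁ = 0.8660.
θ_B = arctan(0.8660) = 40.89°.

θ_B ≈ 40.89°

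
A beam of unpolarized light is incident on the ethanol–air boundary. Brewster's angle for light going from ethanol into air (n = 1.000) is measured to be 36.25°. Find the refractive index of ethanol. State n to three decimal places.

At Brewster's angle, tan θ_B = n₂/n₁ with n₁ on the incident side (ethanol) and n₂ on the transmitted side (air).
n₁ = n₂ / tan θ_B = 1.000 / tan 36.25° = 1.364.

n ≈ 1.364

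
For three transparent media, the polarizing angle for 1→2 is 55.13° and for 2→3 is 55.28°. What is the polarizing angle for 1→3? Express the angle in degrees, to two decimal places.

n₂/n₁ = tan 55.13° = 1.4351 and n₃/n₂ = tan 55.28° = 1.4431.
Multiplying, n₃/n₁ = 1.4351 × 1.4431 = 2.0710, and θ_B(1→3) = arctan 2.0710 = 64.23°.

θ_B ≈ 64.23°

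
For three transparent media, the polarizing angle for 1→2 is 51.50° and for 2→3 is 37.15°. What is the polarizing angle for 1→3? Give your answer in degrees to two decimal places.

θ_B ≈ 43.61°

tan θ_B(1→2) = n₂/n₁ = tan 51.50° = 1.2572.
tan θ_B(2→3) = n₃/n₂ = tan 37.15° = 0.7577.
n₃/n₁ = 0.9525. Then tan θ_B(1→3) = n₃/n₁, so θ_B(1→3) = arctan(0.9525) = 43.61°.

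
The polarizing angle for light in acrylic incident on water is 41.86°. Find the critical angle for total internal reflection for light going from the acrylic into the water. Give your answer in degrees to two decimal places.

θ_c ≈ 63.64°

tan θ_B = n₂/n₁ = tan 41.86° = 0.8960.
Total internal reflection: sin θ_c = n₂/n₁ = 0.8960.
θ_c = arcsin(0.8960) = 63.64°.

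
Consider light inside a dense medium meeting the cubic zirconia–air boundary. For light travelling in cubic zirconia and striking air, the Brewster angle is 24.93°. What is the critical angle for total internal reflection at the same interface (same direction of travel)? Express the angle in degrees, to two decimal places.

θ_c ≈ 27.70°

tan θ_B = n₂/n₁ = tan 24.93° = 0.4648.
Total internal reflection: sin θ_c = n₂/n₁ = 0.4648.
θ_c = arcsin(0.4648) = 27.70°.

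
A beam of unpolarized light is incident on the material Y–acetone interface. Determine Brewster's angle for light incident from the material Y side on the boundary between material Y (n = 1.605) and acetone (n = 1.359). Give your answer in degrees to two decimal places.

tan θ_B = n₂/n₁ = 1.359/1.605 = 0.8467.
So θ_B = arctan 0.8467 = 40.26°.

θ_B ≈ 40.26°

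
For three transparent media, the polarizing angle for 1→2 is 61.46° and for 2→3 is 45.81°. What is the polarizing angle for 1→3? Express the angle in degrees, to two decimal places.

Each Brewster angle gives a ratio: n₂/n₁ = tan 61.46° = 1.8387, n₃/n₂ = tan 45.81° = 1.0287.
Multiplying, n₃/n₁ = 1.8387 × 1.0287 = 1.8914, and θ_B(1→3) = arctan 1.8914 = 62.13°.

θ_B ≈ 62.13°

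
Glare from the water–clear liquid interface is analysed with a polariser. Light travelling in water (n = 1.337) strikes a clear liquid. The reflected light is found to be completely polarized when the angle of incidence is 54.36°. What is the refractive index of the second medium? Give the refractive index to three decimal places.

n ≈ 1.865

Full polarization of the reflected beam means tan θ_B = n₂/n₁, where n₁ is the incident medium (water).
n₂ = n₁ tan θ_B = 1.337 × tan 54.36° = 1.865.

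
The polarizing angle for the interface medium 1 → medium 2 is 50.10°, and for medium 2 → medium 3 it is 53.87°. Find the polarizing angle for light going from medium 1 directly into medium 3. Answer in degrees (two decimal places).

tan θ_B(1→2) = n₂/n₁ = tan 50.10° = 1.1960.
tan θ_B(2→3) = n₃/n₂ = tan 53.87° = 1.3698.
So n₃/n₁ = (n₂/n₁)(n₃/n₂) = 1.1960 × 1.3698 = 1.6383.
θ_B(1→3) = arctan(1.6383) = 58.60°.

θ_B ≈ 58.60°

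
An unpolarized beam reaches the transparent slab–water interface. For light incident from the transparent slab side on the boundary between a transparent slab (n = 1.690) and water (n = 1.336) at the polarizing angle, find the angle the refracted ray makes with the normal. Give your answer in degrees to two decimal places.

tan θ_B = n₂/n₁ = 1.336/1.690 = 0.7905, so θ_B = 38.33°.
The refracted ray is perpendicular to the reflected ray, so θ_t = 90° − θ_B = 51.67°.

θ_t ≈ 51.67°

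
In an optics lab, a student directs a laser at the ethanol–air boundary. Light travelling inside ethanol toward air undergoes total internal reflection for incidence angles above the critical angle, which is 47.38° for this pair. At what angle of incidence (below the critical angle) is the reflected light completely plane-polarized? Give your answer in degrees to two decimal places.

At the critical angle sin θ_c = n₂/n₁, giving n₂/n₁ = sin 47.38° = 0.7359.
Then tan θ_B = n₂/n₁ = 0.7359, so θ_B = arctan 0.7359 = 36.35°.

θ_B ≈ 36.35°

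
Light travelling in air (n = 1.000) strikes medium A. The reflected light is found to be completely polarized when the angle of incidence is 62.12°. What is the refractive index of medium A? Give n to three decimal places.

At Brewster's angle, tan θ_B = n₂/n₁ with n₁ on the incident side (air) and n₂ on the transmitted side (medium A).
n₂ = n₁ tan θ_B = 1.000 × tan 62.12° = 1.890.

n ≈ 1.890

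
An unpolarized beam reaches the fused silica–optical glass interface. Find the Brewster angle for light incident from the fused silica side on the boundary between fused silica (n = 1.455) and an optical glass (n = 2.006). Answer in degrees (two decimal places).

θ_B ≈ 54.05°

Brewster's condition: tan θ_B = n₂/n₁ = 2.006/1.455 = 1.3787.
θ_B = arctan(1.3787) = 54.05°.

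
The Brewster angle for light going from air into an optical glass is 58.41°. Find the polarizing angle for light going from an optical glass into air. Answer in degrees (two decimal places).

Reversing the direction swaps n₁ and n₂, so tan θ_B' = 1/tan θ_B and θ_B' = 90° − θ_B.
Hence θ_B' = 90° − 58.41° = 31.59°.

θ_B' ≈ 31.59°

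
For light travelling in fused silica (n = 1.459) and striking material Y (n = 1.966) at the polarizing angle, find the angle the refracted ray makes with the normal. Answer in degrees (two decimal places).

First find Brewster's angle: tan θ_B = 1.966/1.459 = 1.3475, giving θ_B = 53.42°.
The refracted ray is perpendicular to the reflected ray, so θ_t = 90° − θ_B = 36.58°.

θ_t ≈ 36.58°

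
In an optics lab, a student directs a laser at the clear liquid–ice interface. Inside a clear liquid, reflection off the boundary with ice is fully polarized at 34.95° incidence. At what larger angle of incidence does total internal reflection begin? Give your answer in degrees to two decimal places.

tan θ_B = n₂/n₁ = tan 34.95° = 0.6989.
Total internal reflection: sin θ_c = n₂/n₁ = 0.6989.
θ_c = arcsin(0.6989) = 44.34°.

θ_c ≈ 44.34°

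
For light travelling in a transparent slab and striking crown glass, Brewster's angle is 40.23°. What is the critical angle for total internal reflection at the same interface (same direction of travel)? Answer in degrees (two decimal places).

θ_c ≈ 57.78°

tan θ_B = n₂/n₁ = tan 40.23° = 0.8460.
Total internal reflection: sin θ_c = n₂/n₁ = 0.8460.
θ_c = arcsin(0.8460) = 57.78°.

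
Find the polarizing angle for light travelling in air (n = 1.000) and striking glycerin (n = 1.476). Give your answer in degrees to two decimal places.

At Brewster's angle the reflected and refracted rays are perpendicular, which with Snell's law gives tan θ_B = n₂/n₁.
Brewster's condition: tan θ_B = n₂/n₁ = 1.476/1.000 = 1.4760. Taking the arctangent, θ_B = 55.88°.

θ_B ≈ 55.88°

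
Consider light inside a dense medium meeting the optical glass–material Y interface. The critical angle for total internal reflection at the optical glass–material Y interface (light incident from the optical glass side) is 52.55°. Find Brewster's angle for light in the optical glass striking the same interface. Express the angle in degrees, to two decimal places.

At the critical angle sin θ_c = n₂/n₁, giving n₂/n₁ = sin 52.55° = 0.7939.
Then tan θ_B = n₂/n₁ = 0.7939, so θ_B = arctan 0.7939 = 38.45°.

θ_B ≈ 38.45°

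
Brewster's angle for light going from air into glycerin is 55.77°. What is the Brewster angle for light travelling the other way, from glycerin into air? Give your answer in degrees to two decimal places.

θ_B' ≈ 34.23°

tan θ_B' = n₁/n₂ = 1/tan θ_B, so θ_B' = 90° − θ_B.
θ_B' = 90° − 55.77° = 34.23°.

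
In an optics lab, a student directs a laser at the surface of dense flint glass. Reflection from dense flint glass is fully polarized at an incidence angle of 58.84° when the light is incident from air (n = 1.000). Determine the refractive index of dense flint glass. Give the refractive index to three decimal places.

Full polarization of the reflected beam means tan θ_B = n₂/n₁, where n₁ is the incident medium (air).
n₂ = n₁ tan θ_B = 1.000 × tan 58.84° = 1.654.

n ≈ 1.654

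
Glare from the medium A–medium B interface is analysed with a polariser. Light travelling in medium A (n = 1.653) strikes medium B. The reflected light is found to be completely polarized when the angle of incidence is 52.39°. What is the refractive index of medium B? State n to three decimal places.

n ≈ 2.146

Full polarization of the reflected beam means tan θ_B = n₂/n₁, where n₁ is the incident medium (medium A).
n₂ = n₁ tan θ_B = 1.653 × tan 52.39° = 2.146.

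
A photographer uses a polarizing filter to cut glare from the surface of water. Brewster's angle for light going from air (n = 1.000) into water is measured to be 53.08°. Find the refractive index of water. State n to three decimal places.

Full polarization of the reflected beam means tan θ_B = n₂/n₁, where n₁ is the incident medium (air).
n₂ = n₁ tan θ_B = 1.000 × tan 53.08° = 1.331.

n ≈ 1.331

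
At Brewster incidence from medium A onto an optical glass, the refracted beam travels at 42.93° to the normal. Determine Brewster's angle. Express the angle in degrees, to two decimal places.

At Brewster's angle the reflected and refracted rays are perpendicular, so θ_B + θ_t = 90°.
So θ_B = 90° − θ_t = 90° − 42.93° = 47.07°.

θ_B ≈ 47.07°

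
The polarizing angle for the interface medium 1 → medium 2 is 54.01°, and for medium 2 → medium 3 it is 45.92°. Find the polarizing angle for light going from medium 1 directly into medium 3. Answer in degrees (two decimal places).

θ_B ≈ 54.88°

tan θ_B(1→2) = n₂/n₁ = tan 54.01° = 1.3769.
tan θ_B(2→3) = n₃/n₂ = tan 45.92° = 1.0326.
Multiplying, n₃/n₁ = 1.3769 × 1.0326 = 1.4218, and θ_B(1→3) = arctan 1.4218 = 54.88°.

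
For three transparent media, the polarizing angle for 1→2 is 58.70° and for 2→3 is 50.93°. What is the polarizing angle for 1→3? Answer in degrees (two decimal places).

tan θ_B(1→2) = n₂/n₁ = tan 58.70° = 1.6447.
tan θ_B(2→3) = n₃/n₂ = tan 50.93° = 1.2318.
Multiplying, n₃/n₁ = 1.6447 × 1.2318 = 2.0260, and θ_B(1→3) = arctan 2.0260 = 63.73°.

θ_B ≈ 63.73°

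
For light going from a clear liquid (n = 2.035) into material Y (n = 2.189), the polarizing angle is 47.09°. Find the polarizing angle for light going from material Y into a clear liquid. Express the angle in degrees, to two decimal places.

The two Brewster angles are complementary: θ_B' = 90° − θ_B = 90° − 47.09° = 42.91°.

θ_B' ≈ 42.91°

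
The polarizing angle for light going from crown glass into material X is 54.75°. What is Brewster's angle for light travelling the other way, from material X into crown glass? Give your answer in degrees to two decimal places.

tan θ_B' = n₁/n₂ = 1/tan θ_B, so θ_B' = 90° − θ_B.
θ_B' = 90° − 54.75° = 35.25°.

θ_B' ≈ 35.25°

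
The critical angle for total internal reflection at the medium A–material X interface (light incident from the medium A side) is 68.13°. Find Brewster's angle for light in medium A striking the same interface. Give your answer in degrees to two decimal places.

θ_B ≈ 42.86°

n₂/n₁ = sin θ_c = sin 68.13° = 0.9280.
tan θ_B equals the same ratio, so θ_B = arctan(0.9280) = 42.86°.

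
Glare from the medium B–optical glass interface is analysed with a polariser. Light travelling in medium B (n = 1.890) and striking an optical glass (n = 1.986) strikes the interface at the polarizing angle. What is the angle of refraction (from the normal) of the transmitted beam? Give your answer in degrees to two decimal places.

tan θ_B = n₂/n₁ = 1.986/1.890 = 1.0508, so θ_B = 46.42°.
At Brewster's angle the reflected and refracted rays are perpendicular, so θ_t = 90° − θ_B = 90° − 46.42° = 43.58°.

θ_t ≈ 43.58°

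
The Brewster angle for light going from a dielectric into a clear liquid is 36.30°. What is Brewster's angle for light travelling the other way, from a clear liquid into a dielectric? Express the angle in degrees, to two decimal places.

Reversing the direction swaps n₁ and n₂, so tan θ_B' = 1/tan θ_B and θ_B' = 90° − θ_B.
Hence θ_B' = 90° − 36.30° = 53.70°.

θ_B' ≈ 53.70°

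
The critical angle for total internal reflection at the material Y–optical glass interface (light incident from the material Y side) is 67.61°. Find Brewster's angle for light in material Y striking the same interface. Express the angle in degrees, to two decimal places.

n₂/n₁ = sin θ_c = sin 67.61° = 0.9246.
tan θ_B equals the same ratio, so θ_B = arctan(0.9246) = 42.76°.

θ_B ≈ 42.76°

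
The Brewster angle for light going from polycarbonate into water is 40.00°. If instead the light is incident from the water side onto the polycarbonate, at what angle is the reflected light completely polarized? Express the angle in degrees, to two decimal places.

θ_B' ≈ 50.00°

The two Brewster angles are complementary: θ_B' = 90° − θ_B = 90° − 40.00° = 50.00°.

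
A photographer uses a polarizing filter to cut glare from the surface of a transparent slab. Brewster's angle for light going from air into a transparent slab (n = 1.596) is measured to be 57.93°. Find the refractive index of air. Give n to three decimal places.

n ≈ 1.000

Full polarization of the reflected beam means tan θ_B = n₂/n₁, where n₁ is the incident medium (air).
n₁ = n₂ / tan θ_B = 1.596 / tan 57.93° = 1.000.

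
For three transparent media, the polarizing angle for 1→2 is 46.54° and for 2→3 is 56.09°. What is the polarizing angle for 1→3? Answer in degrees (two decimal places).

θ_B ≈ 57.50°

tan θ_B(1→2) = n₂/n₁ = tan 46.54° = 1.0553.
tan θ_B(2→3) = n₃/n₂ = tan 56.09° = 1.4876.
So n₃/n₁ = (n₂/n₁)(n₃/n₂) = 1.0553 × 1.4876 = 1.5698.
θ_B(1→3) = arctan(1.5698) = 57.50°.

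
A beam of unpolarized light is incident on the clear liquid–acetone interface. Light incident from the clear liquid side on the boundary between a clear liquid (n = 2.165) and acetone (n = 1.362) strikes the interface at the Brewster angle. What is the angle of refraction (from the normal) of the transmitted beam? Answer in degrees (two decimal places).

θ_t ≈ 57.83°

θ_B = arctan(n₂/n₁) = arctan(1.362/2.165) = 32.17°.
At Brewster's angle the reflected and refracted rays are perpendicular, so θ_t = 90° − θ_B = 90° − 32.17° = 57.83°.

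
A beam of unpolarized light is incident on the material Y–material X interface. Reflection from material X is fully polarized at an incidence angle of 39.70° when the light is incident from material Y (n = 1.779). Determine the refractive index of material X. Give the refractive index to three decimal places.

n ≈ 1.477

Brewster's law: tan θ_B = n₂/n₁ (light incident in material Y, refracted into material X).
n₂ = n₁ tan θ_B = 1.779 × tan 39.70° = 1.477.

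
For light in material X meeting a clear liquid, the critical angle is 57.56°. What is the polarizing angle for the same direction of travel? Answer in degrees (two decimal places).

n₂/n₁ = sin θ_c = sin 57.56° = 0.8440.
tan θ_B equals the same ratio, so θ_B = arctan(0.8440) = 40.16°.

θ_B ≈ 40.16°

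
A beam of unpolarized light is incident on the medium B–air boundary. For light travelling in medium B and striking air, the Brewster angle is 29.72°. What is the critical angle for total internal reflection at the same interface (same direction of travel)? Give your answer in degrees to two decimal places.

From Brewster, n₂/n₁ = tan θ_B = tan 29.72° = 0.5709.
Then sin θ_c = n₂/n₁ = 0.5709, so θ_c = arcsin 0.5709 = 34.81°.

θ_c ≈ 34.81°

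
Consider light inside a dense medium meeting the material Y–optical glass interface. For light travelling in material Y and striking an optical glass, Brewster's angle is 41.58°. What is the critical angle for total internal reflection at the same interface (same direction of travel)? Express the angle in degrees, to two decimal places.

n₂/n₁ = tan 41.58° = 0.8872; the critical angle satisfies sin θ_c = n₂/n₁.
θ_c = arcsin(0.8872) = 62.53°.

θ_c ≈ 62.53°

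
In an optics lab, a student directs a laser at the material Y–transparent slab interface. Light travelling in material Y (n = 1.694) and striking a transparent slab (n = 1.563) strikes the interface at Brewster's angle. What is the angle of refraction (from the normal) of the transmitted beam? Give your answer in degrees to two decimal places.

θ_B = arctan(n₂/n₁) = arctan(1.563/1.694) = 42.70°.
At Brewster's angle the reflected and refracted rays are perpendicular, so θ_t = 90° − θ_B = 90° − 42.70° = 47.30°.

θ_t ≈ 47.30°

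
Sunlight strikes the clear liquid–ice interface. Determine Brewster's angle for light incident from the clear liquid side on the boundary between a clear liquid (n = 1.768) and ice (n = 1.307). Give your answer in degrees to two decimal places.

Brewster's condition: tan θ_B = n₂/n₁ = 1.307/1.768 = 0.7393.
θ_B = arctan(0.7393) = 36.47°.

θ_B ≈ 36.47°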